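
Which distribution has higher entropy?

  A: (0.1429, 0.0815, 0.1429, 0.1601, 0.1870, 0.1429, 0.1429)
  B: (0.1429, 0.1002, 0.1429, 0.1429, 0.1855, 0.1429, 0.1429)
B

Both distributions are close to uniform, making this a harder comparison.

H(A) = 2.7745 bits
H(B) = 2.7887 bits

The distribution closer to uniform has higher entropy.
Answer: B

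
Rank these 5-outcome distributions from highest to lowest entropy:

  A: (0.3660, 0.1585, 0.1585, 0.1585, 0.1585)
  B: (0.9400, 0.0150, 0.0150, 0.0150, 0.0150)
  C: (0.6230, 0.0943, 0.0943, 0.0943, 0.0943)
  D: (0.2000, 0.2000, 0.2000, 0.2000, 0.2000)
D > A > C > B

Key insight: Entropy is maximized by uniform distributions and minimized by concentrated distributions.

Entropies:
  H(A) = 2.2156 bits
  H(B) = 0.4474 bits
  H(C) = 1.7099 bits
  H(D) = 2.3219 bits

Ranking: D > A > C > B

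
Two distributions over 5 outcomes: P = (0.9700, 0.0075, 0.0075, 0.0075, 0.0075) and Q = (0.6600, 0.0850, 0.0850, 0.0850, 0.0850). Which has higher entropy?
Q

P is highly concentrated on one outcome (97%), making it nearly deterministic. Q spreads its mass more evenly (max 66%). The more spread-out distribution has higher entropy: H(P) ≈ 0.254 bits, H(Q) ≈ 1.605 bits.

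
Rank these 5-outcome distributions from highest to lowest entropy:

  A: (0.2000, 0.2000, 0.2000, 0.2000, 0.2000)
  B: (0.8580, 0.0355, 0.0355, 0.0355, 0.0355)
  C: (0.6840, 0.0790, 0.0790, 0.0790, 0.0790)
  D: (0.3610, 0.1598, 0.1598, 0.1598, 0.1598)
A > D > C > B

Key insight: Entropy is maximized by uniform distributions and minimized by concentrated distributions.

Entropies:
  H(A) = 2.3219 bits
  H(B) = 0.8735 bits
  H(C) = 1.5320 bits
  H(D) = 2.2215 bits

Ranking: A > D > C > B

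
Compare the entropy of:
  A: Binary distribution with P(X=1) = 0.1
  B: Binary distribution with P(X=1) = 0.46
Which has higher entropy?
B

For binary distributions, entropy is maximized at p=0.5 and decreases as p moves toward 0 or 1.

H(A) = H(0.1) = 0.4690 bits
H(B) = H(0.46) = 0.9954 bits

Distribution B (p=0.46) is closer to uniform (p=0.5), so it has higher entropy.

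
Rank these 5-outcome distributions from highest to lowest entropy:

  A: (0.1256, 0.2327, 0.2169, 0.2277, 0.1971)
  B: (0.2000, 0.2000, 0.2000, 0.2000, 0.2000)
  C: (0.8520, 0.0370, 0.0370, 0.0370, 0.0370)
B > A > C

Key insight: Entropy is maximized by uniform distributions and minimized by concentrated distributions.

- Uniform distributions have maximum entropy log₂(5) = 2.3219 bits
- The more "peaked" or concentrated a distribution, the lower its entropy

Entropies:
  H(A) = 2.2915 bits
  H(B) = 2.3219 bits
  H(C) = 0.9008 bits

Ranking: B > A > C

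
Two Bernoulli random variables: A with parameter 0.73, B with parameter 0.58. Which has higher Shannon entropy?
B

For binary distributions, entropy is maximized at p=0.5 and decreases as p moves toward 0 or 1.

H(A) = H(0.73) = 0.8415 bits
H(B) = H(0.58) = 0.9815 bits

Distribution B (p=0.58) is closer to uniform (p=0.5), so it has higher entropy.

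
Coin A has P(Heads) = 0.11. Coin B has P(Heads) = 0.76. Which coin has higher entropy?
B

For binary distributions, entropy is maximized at p=0.5 and decreases as p moves toward 0 or 1.

H(A) = H(0.11) = 0.4999 bits
H(B) = H(0.76) = 0.7950 bits

Distribution B (p=0.76) is closer to uniform (p=0.5), so it has higher entropy.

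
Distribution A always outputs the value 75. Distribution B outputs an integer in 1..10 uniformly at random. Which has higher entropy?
B

A is deterministic, so H(A) = 0. B is uniform over 10 outcomes, so H(B) = log₂(10) = 3.322 bits. Any distribution with genuine randomness has higher entropy than a deterministic one.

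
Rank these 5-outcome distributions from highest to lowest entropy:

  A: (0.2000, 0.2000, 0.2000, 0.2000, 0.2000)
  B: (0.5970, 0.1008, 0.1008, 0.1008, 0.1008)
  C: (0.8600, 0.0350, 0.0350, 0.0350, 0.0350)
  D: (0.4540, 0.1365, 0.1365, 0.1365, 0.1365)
A > D > B > C

Key insight: Entropy is maximized by uniform distributions and minimized by concentrated distributions.

Entropies:
  H(A) = 2.3219 bits
  H(B) = 1.7787 bits
  H(C) = 0.8642 bits
  H(D) = 2.0859 bits

Ranking: A > D > B > C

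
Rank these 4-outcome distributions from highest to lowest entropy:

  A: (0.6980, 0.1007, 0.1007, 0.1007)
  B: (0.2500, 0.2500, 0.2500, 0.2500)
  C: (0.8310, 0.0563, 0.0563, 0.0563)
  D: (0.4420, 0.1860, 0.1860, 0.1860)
B > D > A > C

Key insight: Entropy is maximized by uniform distributions and minimized by concentrated distributions.

Entropies:
  H(A) = 1.3624 bits
  H(B) = 2.0000 bits
  H(C) = 0.9233 bits
  H(D) = 1.8747 bits

Ranking: B > D > A > C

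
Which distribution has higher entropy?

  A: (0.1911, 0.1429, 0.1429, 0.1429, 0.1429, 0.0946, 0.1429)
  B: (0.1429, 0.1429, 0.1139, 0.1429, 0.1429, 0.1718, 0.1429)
B

Both distributions are close to uniform, making this a harder comparison.

H(A) = 2.7834 bits
H(B) = 2.7988 bits

The distribution closer to uniform has higher entropy.
Answer: B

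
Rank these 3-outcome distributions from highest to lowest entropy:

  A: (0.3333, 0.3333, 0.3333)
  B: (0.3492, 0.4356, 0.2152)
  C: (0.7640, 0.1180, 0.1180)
A > B > C

Key insight: Entropy is maximized by uniform distributions and minimized by concentrated distributions.

- Uniform distributions have maximum entropy log₂(3) = 1.5850 bits
- The more "peaked" or concentrated a distribution, the lower its entropy

Entropies:
  H(A) = 1.5850 bits
  H(B) = 1.5292 bits
  H(C) = 1.0243 bits

Ranking: A > B > C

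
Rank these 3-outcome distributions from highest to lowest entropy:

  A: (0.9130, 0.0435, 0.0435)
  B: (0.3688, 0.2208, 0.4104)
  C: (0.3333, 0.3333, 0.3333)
C > B > A

Key insight: Entropy is maximized by uniform distributions and minimized by concentrated distributions.

- Uniform distributions have maximum entropy log₂(3) = 1.5850 bits
- The more "peaked" or concentrated a distribution, the lower its entropy

Entropies:
  H(A) = 0.5134 bits
  H(B) = 1.5392 bits
  H(C) = 1.5850 bits

Ranking: C > B > A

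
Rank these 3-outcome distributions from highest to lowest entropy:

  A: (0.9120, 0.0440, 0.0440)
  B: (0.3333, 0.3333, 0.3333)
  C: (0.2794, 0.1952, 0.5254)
B > C > A

Key insight: Entropy is maximized by uniform distributions and minimized by concentrated distributions.

- Uniform distributions have maximum entropy log₂(3) = 1.5850 bits
- The more "peaked" or concentrated a distribution, the lower its entropy

Entropies:
  H(A) = 0.5178 bits
  H(B) = 1.5850 bits
  H(C) = 1.4619 bits

Ranking: B > C > A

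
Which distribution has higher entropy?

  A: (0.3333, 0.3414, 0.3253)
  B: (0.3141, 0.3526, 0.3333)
A

Both distributions are close to uniform, making this a harder comparison.

H(A) = 1.5847 bits
H(B) = 1.5834 bits

The distribution closer to uniform has higher entropy.
Answer: A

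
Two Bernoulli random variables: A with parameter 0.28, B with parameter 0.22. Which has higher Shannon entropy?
A

For binary distributions, entropy is maximized at p=0.5 and decreases as p moves toward 0 or 1.

H(A) = H(0.28) = 0.8555 bits
H(B) = H(0.22) = 0.7602 bits

Distribution A (p=0.28) is closer to uniform (p=0.5), so it has higher entropy.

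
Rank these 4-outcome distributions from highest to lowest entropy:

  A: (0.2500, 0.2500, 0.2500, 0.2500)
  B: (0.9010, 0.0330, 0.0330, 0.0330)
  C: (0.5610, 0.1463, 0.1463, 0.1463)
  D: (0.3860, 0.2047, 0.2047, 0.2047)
A > D > C > B

Key insight: Entropy is maximized by uniform distributions and minimized by concentrated distributions.

Entropies:
  H(A) = 2.0000 bits
  H(B) = 0.6227 bits
  H(C) = 1.6850 bits
  H(D) = 1.9353 bits

Ranking: A > D > C > B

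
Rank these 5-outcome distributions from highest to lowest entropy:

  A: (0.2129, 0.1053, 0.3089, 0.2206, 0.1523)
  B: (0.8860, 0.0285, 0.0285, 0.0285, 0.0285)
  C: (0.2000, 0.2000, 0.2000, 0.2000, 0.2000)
C > A > B

Key insight: Entropy is maximized by uniform distributions and minimized by concentrated distributions.

- Uniform distributions have maximum entropy log₂(5) = 2.3219 bits
- The more "peaked" or concentrated a distribution, the lower its entropy

Entropies:
  H(A) = 2.2351 bits
  H(B) = 0.7399 bits
  H(C) = 2.3219 bits

Ranking: C > A > B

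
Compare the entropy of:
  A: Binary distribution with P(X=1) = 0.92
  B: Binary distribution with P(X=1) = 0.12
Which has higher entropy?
B

For binary distributions, entropy is maximized at p=0.5 and decreases as p moves toward 0 or 1.

H(A) = H(0.92) = 0.4022 bits
H(B) = H(0.12) = 0.5294 bits

Distribution B (p=0.12) is closer to uniform (p=0.5), so it has higher entropy.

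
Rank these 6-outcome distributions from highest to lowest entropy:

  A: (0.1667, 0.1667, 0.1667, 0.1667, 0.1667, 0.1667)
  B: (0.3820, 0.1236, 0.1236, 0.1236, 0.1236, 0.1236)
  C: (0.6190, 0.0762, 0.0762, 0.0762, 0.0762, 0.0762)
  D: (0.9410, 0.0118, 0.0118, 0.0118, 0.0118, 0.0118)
A > B > C > D

Key insight: Entropy is maximized by uniform distributions and minimized by concentrated distributions.

Entropies:
  H(A) = 2.5850 bits
  H(B) = 2.3944 bits
  H(C) = 1.8434 bits
  H(D) = 0.4605 bits

Ranking: A > B > C > D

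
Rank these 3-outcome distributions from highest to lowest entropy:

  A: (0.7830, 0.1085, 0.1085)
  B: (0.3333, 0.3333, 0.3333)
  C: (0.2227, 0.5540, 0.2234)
B > C > A

Key insight: Entropy is maximized by uniform distributions and minimized by concentrated distributions.

- Uniform distributions have maximum entropy log₂(3) = 1.5850 bits
- The more "peaked" or concentrated a distribution, the lower its entropy

Entropies:
  H(A) = 0.9717 bits
  H(B) = 1.5850 bits
  H(C) = 1.4376 bits

Ranking: B > C > A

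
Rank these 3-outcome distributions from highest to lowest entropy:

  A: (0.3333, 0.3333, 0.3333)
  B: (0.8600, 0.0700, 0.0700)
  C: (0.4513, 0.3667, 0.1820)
A > C > B

Key insight: Entropy is maximized by uniform distributions and minimized by concentrated distributions.

- Uniform distributions have maximum entropy log₂(3) = 1.5850 bits
- The more "peaked" or concentrated a distribution, the lower its entropy

Entropies:
  H(A) = 1.5850 bits
  H(B) = 0.7242 bits
  H(C) = 1.4961 bits

Ranking: A > C > B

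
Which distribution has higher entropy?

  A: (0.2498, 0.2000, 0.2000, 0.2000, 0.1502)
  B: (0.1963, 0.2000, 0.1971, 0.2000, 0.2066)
B

Both distributions are close to uniform, making this a harder comparison.

H(A) = 2.3039 bits
H(B) = 2.3217 bits

The distribution closer to uniform has higher entropy.
Answer: B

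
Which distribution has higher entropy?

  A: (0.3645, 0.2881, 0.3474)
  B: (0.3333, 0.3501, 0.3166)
B

Both distributions are close to uniform, making this a harder comparison.

H(A) = 1.5779 bits
H(B) = 1.5838 bits

The distribution closer to uniform has higher entropy.
Answer: B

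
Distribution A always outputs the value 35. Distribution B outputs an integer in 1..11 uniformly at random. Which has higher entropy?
B

A is deterministic, so H(A) = 0. B is uniform over 11 outcomes, so H(B) = log₂(11) = 3.459 bits. Any distribution with genuine randomness has higher entropy than a deterministic one.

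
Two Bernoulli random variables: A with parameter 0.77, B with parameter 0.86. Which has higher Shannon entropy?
A

For binary distributions, entropy is maximized at p=0.5 and decreases as p moves toward 0 or 1.

H(A) = H(0.77) = 0.7780 bits
H(B) = H(0.86) = 0.5842 bits

Distribution A (p=0.77) is closer to uniform (p=0.5), so it has higher entropy.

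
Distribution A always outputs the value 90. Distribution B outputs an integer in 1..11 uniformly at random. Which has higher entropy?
B

A is deterministic, so H(A) = 0. B is uniform over 11 outcomes, so H(B) = log₂(11) = 3.459 bits. Any distribution with genuine randomness has higher entropy than a deterministic one.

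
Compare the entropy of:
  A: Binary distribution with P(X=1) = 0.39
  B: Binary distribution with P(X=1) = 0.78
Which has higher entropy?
A

For binary distributions, entropy is maximized at p=0.5 and decreases as p moves toward 0 or 1.

H(A) = H(0.39) = 0.9648 bits
H(B) = H(0.78) = 0.7602 bits

Distribution A (p=0.39) is closer to uniform (p=0.5), so it has higher entropy.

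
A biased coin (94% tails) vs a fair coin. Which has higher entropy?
Fair coin

The fair coin is uniform (p=0.5), maximizing binary entropy at 1 bit. The biased coin has H(0.94) ≈ 0.327 bits — its outcome is more predictable, so its entropy is lower.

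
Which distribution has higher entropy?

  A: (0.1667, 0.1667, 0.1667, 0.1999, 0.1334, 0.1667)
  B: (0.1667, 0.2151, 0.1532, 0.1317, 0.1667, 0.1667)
A

Both distributions are close to uniform, making this a harder comparison.

H(A) = 2.5753 bits
H(B) = 2.5691 bits

The distribution closer to uniform has higher entropy.
Answer: A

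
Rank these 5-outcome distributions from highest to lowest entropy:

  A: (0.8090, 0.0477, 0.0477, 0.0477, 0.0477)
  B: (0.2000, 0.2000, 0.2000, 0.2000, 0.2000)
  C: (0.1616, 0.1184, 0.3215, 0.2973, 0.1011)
B > C > A

Key insight: Entropy is maximized by uniform distributions and minimized by concentrated distributions.

- Uniform distributions have maximum entropy log₂(5) = 2.3219 bits
- The more "peaked" or concentrated a distribution, the lower its entropy

Entropies:
  H(A) = 1.0856 bits
  H(B) = 2.3219 bits
  H(C) = 2.1703 bits

Ranking: B > C > A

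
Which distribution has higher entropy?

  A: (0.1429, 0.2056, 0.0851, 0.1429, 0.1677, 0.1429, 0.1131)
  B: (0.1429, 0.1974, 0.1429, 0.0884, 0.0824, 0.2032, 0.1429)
A

Both distributions are close to uniform, making this a harder comparison.

H(A) = 2.7624 bits
H(B) = 2.7385 bits

The distribution closer to uniform has higher entropy.
Answer: A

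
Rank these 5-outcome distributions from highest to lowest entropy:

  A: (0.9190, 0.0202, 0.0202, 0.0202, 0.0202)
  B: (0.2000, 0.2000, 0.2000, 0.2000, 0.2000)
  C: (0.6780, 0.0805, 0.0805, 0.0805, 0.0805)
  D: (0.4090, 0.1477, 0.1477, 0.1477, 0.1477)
B > D > C > A

Key insight: Entropy is maximized by uniform distributions and minimized by concentrated distributions.

Entropies:
  H(A) = 0.5677 bits
  H(B) = 2.3219 bits
  H(C) = 1.5505 bits
  H(D) = 2.1580 bits

Ranking: B > D > C > A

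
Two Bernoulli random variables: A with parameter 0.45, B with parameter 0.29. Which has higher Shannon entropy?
A

For binary distributions, entropy is maximized at p=0.5 and decreases as p moves toward 0 or 1.

H(A) = H(0.45) = 0.9928 bits
H(B) = H(0.29) = 0.8687 bits

Distribution A (p=0.45) is closer to uniform (p=0.5), so it has higher entropy.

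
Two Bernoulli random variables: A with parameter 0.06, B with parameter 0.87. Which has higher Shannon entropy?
B

For binary distributions, entropy is maximized at p=0.5 and decreases as p moves toward 0 or 1.

H(A) = H(0.06) = 0.3274 bits
H(B) = H(0.87) = 0.5574 bits

Distribution B (p=0.87) is closer to uniform (p=0.5), so it has higher entropy.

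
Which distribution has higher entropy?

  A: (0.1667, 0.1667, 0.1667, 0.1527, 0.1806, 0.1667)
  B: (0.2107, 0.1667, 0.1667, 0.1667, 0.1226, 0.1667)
A

Both distributions are close to uniform, making this a harder comparison.

H(A) = 2.5833 bits
H(B) = 2.5680 bits

The distribution closer to uniform has higher entropy.
Answer: A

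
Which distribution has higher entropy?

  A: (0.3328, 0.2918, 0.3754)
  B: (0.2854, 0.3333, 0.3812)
A

Both distributions are close to uniform, making this a harder comparison.

H(A) = 1.5774 bits
H(B) = 1.5750 bits

The distribution closer to uniform has higher entropy.
Answer: A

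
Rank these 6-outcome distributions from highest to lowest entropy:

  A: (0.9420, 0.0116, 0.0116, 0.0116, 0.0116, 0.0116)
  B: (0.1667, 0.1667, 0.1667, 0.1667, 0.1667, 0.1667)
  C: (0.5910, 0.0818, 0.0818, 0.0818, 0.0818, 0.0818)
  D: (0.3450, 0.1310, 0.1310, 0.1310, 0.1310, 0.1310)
B > D > C > A

Key insight: Entropy is maximized by uniform distributions and minimized by concentrated distributions.

Entropies:
  H(A) = 0.4541 bits
  H(B) = 2.5850 bits
  H(C) = 1.9256 bits
  H(D) = 2.4504 bits

Ranking: B > D > C > A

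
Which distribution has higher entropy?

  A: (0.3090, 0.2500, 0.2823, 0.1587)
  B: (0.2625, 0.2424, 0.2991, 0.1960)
B

Both distributions are close to uniform, making this a harder comparison.

H(A) = 1.9601 bits
H(B) = 1.9838 bits

The distribution closer to uniform has higher entropy.
Answer: B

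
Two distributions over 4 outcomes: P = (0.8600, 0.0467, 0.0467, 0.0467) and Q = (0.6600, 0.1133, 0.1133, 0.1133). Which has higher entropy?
Q

P is highly concentrated on one outcome (86%), making it nearly deterministic. Q spreads its mass more evenly (max 66%). The more spread-out distribution has higher entropy: H(P) ≈ 0.806 bits, H(Q) ≈ 1.464 bits.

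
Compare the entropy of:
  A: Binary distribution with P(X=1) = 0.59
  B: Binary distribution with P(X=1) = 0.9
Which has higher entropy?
A

For binary distributions, entropy is maximized at p=0.5 and decreases as p moves toward 0 or 1.

H(A) = H(0.59) = 0.9765 bits
H(B) = H(0.9) = 0.4690 bits

Distribution A (p=0.59) is closer to uniform (p=0.5), so it has higher entropy.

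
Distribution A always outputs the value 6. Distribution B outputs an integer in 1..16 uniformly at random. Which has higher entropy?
B

A is deterministic, so H(A) = 0. B is uniform over 16 outcomes, so H(B) = log₂(16) = 4.000 bits. Any distribution with genuine randomness has higher entropy than a deterministic one.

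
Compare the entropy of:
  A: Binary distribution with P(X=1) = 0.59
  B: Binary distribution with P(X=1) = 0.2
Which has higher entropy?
A

For binary distributions, entropy is maximized at p=0.5 and decreases as p moves toward 0 or 1.

H(A) = H(0.59) = 0.9765 bits
H(B) = H(0.2) = 0.7219 bits

Distribution A (p=0.59) is closer to uniform (p=0.5), so it has higher entropy.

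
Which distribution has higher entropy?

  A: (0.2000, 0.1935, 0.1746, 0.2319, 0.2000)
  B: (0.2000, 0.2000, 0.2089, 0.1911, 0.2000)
B

Both distributions are close to uniform, making this a harder comparison.

H(A) = 2.3159 bits
H(B) = 2.3214 bits

The distribution closer to uniform has higher entropy.
Answer: B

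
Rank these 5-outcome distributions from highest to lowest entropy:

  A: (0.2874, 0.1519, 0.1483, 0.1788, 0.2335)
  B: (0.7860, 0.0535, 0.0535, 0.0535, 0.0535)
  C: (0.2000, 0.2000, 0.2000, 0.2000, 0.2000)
C > A > B

Key insight: Entropy is maximized by uniform distributions and minimized by concentrated distributions.

- Uniform distributions have maximum entropy log₂(5) = 2.3219 bits
- The more "peaked" or concentrated a distribution, the lower its entropy

Entropies:
  H(A) = 2.2725 bits
  H(B) = 1.1771 bits
  H(C) = 2.3219 bits

Ranking: C > A > B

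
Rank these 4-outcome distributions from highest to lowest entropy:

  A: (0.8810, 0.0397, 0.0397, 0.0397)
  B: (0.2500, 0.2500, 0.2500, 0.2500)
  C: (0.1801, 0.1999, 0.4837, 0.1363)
B > C > A

Key insight: Entropy is maximized by uniform distributions and minimized by concentrated distributions.

- Uniform distributions have maximum entropy log₂(4) = 2.0000 bits
- The more "peaked" or concentrated a distribution, the lower its entropy

Entropies:
  H(A) = 0.7151 bits
  H(B) = 2.0000 bits
  H(C) = 1.8083 bits

Ranking: B > C > A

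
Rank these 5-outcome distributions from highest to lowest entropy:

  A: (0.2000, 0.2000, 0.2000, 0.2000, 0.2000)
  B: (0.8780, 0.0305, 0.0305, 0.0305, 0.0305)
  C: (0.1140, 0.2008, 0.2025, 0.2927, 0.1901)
A > C > B

Key insight: Entropy is maximized by uniform distributions and minimized by concentrated distributions.

- Uniform distributions have maximum entropy log₂(5) = 2.3219 bits
- The more "peaked" or concentrated a distribution, the lower its entropy

Entropies:
  H(A) = 2.3219 bits
  H(B) = 0.7791 bits
  H(C) = 2.2629 bits

Ranking: A > C > B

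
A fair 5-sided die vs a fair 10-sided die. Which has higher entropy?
10-sided die

Both are uniform distributions; for uniform over n outcomes, H = log₂(n). H(5-sided) = log₂(5) = 2.322 bits and H(10-sided) = log₂(10) = 3.322 bits. More outcomes in a uniform distribution means higher entropy.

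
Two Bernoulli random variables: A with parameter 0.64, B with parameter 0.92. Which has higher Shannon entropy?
A

For binary distributions, entropy is maximized at p=0.5 and decreases as p moves toward 0 or 1.

H(A) = H(0.64) = 0.9427 bits
H(B) = H(0.92) = 0.4022 bits

Distribution A (p=0.64) is closer to uniform (p=0.5), so it has higher entropy.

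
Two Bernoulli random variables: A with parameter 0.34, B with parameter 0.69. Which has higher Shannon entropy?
A

For binary distributions, entropy is maximized at p=0.5 and decreases as p moves toward 0 or 1.

H(A) = H(0.34) = 0.9248 bits
H(B) = H(0.69) = 0.8932 bits

Distribution A (p=0.34) is closer to uniform (p=0.5), so it has higher entropy.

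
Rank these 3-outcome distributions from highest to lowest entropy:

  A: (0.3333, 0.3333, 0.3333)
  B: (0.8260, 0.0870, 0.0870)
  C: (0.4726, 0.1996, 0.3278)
A > C > B

Key insight: Entropy is maximized by uniform distributions and minimized by concentrated distributions.

- Uniform distributions have maximum entropy log₂(3) = 1.5850 bits
- The more "peaked" or concentrated a distribution, the lower its entropy

Entropies:
  H(A) = 1.5850 bits
  H(B) = 0.8408 bits
  H(C) = 1.5025 bits

Ranking: A > C > B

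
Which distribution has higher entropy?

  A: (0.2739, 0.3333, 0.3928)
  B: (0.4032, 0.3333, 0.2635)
A

Both distributions are close to uniform, making this a harder comparison.

H(A) = 1.5696 bits
H(B) = 1.5637 bits

The distribution closer to uniform has higher entropy.
Answer: A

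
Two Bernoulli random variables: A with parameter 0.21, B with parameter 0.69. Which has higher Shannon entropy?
B

For binary distributions, entropy is maximized at p=0.5 and decreases as p moves toward 0 or 1.

H(A) = H(0.21) = 0.7415 bits
H(B) = H(0.69) = 0.8932 bits

Distribution B (p=0.69) is closer to uniform (p=0.5), so it has higher entropy.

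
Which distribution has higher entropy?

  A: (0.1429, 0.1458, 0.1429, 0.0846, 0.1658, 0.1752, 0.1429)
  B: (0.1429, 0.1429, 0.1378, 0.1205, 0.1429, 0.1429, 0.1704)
B

Both distributions are close to uniform, making this a harder comparison.

H(A) = 2.7798 bits
H(B) = 2.8009 bits

The distribution closer to uniform has higher entropy.
Answer: B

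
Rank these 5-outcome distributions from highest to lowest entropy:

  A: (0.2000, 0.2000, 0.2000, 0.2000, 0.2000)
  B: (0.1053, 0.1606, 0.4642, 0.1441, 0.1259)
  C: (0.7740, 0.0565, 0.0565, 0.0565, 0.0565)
A > B > C

Key insight: Entropy is maximized by uniform distributions and minimized by concentrated distributions.

- Uniform distributions have maximum entropy log₂(5) = 2.3219 bits
- The more "peaked" or concentrated a distribution, the lower its entropy

Entropies:
  H(A) = 2.3219 bits
  H(B) = 2.0587 bits
  H(C) = 1.2230 bits

Ranking: A > B > C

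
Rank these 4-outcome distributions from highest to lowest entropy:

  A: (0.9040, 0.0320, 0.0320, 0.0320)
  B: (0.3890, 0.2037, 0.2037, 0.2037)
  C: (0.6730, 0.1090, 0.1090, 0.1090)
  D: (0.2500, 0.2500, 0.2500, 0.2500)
D > B > C > A

Key insight: Entropy is maximized by uniform distributions and minimized by concentrated distributions.

Entropies:
  H(A) = 0.6083 bits
  H(B) = 1.9326 bits
  H(C) = 1.4301 bits
  H(D) = 2.0000 bits

Ranking: D > B > C > A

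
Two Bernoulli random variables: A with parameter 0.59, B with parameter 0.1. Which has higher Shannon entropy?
A

For binary distributions, entropy is maximized at p=0.5 and decreases as p moves toward 0 or 1.

H(A) = H(0.59) = 0.9765 bits
H(B) = H(0.1) = 0.4690 bits

Distribution A (p=0.59) is closer to uniform (p=0.5), so it has higher entropy.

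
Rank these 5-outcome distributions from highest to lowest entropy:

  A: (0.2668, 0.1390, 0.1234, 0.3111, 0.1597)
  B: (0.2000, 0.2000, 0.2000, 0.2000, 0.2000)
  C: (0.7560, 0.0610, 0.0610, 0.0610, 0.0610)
B > A > C

Key insight: Entropy is maximized by uniform distributions and minimized by concentrated distributions.

- Uniform distributions have maximum entropy log₂(5) = 2.3219 bits
- The more "peaked" or concentrated a distribution, the lower its entropy

Entropies:
  H(A) = 2.2234 bits
  H(B) = 2.3219 bits
  H(C) = 1.2896 bits

Ranking: B > A > C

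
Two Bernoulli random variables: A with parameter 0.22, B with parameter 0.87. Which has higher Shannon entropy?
A

For binary distributions, entropy is maximized at p=0.5 and decreases as p moves toward 0 or 1.

H(A) = H(0.22) = 0.7602 bits
H(B) = H(0.87) = 0.5574 bits

Distribution A (p=0.22) is closer to uniform (p=0.5), so it has higher entropy.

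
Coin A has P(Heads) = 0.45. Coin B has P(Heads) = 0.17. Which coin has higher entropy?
A

For binary distributions, entropy is maximized at p=0.5 and decreases as p moves toward 0 or 1.

H(A) = H(0.45) = 0.9928 bits
H(B) = H(0.17) = 0.6577 bits

Distribution A (p=0.45) is closer to uniform (p=0.5), so it has higher entropy.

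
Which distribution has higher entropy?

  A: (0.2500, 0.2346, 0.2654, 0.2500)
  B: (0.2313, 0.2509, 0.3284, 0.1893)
A

Both distributions are close to uniform, making this a harder comparison.

H(A) = 1.9986 bits
H(B) = 1.9712 bits

The distribution closer to uniform has higher entropy.
Answer: A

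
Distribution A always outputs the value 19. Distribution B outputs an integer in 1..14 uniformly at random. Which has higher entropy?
B

A is deterministic, so H(A) = 0. B is uniform over 14 outcomes, so H(B) = log₂(14) = 3.807 bits. Any distribution with genuine randomness has higher entropy than a deterministic one.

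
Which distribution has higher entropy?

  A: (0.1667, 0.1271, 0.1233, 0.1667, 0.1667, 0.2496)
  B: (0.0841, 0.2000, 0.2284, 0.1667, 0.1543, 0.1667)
A

Both distributions are close to uniform, making this a harder comparison.

H(A) = 2.5429 bits
H(B) = 2.5289 bits

The distribution closer to uniform has higher entropy.
Answer: A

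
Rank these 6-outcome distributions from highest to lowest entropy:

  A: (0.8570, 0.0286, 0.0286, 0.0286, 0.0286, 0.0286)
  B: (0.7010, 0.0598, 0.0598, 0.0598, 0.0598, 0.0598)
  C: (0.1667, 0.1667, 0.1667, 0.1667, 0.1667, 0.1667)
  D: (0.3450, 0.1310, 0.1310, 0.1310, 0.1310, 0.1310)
C > D > B > A

Key insight: Entropy is maximized by uniform distributions and minimized by concentrated distributions.

Entropies:
  H(A) = 0.9241 bits
  H(B) = 1.5743 bits
  H(C) = 2.5850 bits
  H(D) = 2.4504 bits

Ranking: C > D > B > A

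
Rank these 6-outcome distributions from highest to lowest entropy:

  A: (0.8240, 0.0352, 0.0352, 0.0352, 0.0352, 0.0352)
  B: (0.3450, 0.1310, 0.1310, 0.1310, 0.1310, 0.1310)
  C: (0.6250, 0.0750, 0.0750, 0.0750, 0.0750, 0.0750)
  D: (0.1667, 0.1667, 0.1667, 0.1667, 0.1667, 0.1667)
D > B > C > A

Key insight: Entropy is maximized by uniform distributions and minimized by concentrated distributions.

Entropies:
  H(A) = 1.0799 bits
  H(B) = 2.4504 bits
  H(C) = 1.8252 bits
  H(D) = 2.5850 bits

Ranking: D > B > C > A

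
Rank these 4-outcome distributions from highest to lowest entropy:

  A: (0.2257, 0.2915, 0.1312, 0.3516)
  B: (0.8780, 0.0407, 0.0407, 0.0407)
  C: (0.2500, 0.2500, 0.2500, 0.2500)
C > A > B

Key insight: Entropy is maximized by uniform distributions and minimized by concentrated distributions.

- Uniform distributions have maximum entropy log₂(4) = 2.0000 bits
- The more "peaked" or concentrated a distribution, the lower its entropy

Entropies:
  H(A) = 1.9178 bits
  H(B) = 0.7284 bits
  H(C) = 2.0000 bits

Ranking: C > A > B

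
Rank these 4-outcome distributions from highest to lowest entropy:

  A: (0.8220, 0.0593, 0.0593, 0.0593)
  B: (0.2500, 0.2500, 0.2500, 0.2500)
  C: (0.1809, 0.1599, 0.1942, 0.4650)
B > C > A

Key insight: Entropy is maximized by uniform distributions and minimized by concentrated distributions.

- Uniform distributions have maximum entropy log₂(4) = 2.0000 bits
- The more "peaked" or concentrated a distribution, the lower its entropy

Entropies:
  H(A) = 0.9578 bits
  H(B) = 2.0000 bits
  H(C) = 1.8420 bits

Ranking: B > C > A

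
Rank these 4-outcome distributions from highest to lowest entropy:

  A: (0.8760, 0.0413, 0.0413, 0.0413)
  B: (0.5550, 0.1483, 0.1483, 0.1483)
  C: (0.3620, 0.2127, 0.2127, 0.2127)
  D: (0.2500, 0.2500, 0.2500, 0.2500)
D > C > B > A

Key insight: Entropy is maximized by uniform distributions and minimized by concentrated distributions.

Entropies:
  H(A) = 0.7373 bits
  H(B) = 1.6966 bits
  H(C) = 1.9555 bits
  H(D) = 2.0000 bits

Ranking: D > C > B > A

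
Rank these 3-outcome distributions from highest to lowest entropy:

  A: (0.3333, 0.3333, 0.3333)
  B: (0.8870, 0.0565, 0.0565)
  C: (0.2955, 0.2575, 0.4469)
A > C > B

Key insight: Entropy is maximized by uniform distributions and minimized by concentrated distributions.

- Uniform distributions have maximum entropy log₂(3) = 1.5850 bits
- The more "peaked" or concentrated a distribution, the lower its entropy

Entropies:
  H(A) = 1.5850 bits
  H(B) = 0.6219 bits
  H(C) = 1.5431 bits

Ranking: A > C > B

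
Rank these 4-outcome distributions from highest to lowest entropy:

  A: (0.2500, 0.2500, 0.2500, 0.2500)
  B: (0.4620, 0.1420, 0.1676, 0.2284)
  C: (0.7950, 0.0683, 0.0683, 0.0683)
A > B > C

Key insight: Entropy is maximized by uniform distributions and minimized by concentrated distributions.

- Uniform distributions have maximum entropy log₂(4) = 2.0000 bits
- The more "peaked" or concentrated a distribution, the lower its entropy

Entropies:
  H(A) = 2.0000 bits
  H(B) = 1.8331 bits
  H(C) = 1.0567 bits

Ranking: A > B > C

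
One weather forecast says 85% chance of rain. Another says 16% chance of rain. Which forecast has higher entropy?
16% forecast

Treat each forecast as a Bernoulli distribution. Binary entropy is maximized at p=0.5 and falls off symmetrically toward 0 or 1. The 16% forecast is closer to 50%, so it is more uncertain. H(85%) ≈ 0.610 bits, H(16%) ≈ 0.634 bits.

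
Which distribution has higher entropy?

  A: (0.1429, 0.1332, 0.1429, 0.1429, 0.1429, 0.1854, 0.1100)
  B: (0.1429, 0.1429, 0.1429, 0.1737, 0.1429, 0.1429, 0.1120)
B

Both distributions are close to uniform, making this a harder comparison.

H(A) = 2.7926 bits
H(B) = 2.7977 bits

The distribution closer to uniform has higher entropy.
Answer: B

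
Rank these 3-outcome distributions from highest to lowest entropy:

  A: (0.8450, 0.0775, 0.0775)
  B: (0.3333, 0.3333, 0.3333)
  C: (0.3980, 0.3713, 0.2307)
B > C > A

Key insight: Entropy is maximized by uniform distributions and minimized by concentrated distributions.

- Uniform distributions have maximum entropy log₂(3) = 1.5850 bits
- The more "peaked" or concentrated a distribution, the lower its entropy

Entropies:
  H(A) = 0.7772 bits
  H(B) = 1.5850 bits
  H(C) = 1.5479 bits

Ranking: B > C > A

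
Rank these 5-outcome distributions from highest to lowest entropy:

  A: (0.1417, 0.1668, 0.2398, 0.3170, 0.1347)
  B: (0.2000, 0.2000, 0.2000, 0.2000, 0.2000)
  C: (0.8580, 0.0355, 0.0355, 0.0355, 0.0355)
B > A > C

Key insight: Entropy is maximized by uniform distributions and minimized by concentrated distributions.

- Uniform distributions have maximum entropy log₂(5) = 2.3219 bits
- The more "peaked" or concentrated a distribution, the lower its entropy

Entropies:
  H(A) = 2.2394 bits
  H(B) = 2.3219 bits
  H(C) = 0.8735 bits

Ranking: B > A > C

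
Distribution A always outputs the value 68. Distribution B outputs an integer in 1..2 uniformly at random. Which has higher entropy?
B

A is deterministic, so H(A) = 0. B is uniform over 2 outcomes, so H(B) = log₂(2) = 1.000 bits. Any distribution with genuine randomness has higher entropy than a deterministic one.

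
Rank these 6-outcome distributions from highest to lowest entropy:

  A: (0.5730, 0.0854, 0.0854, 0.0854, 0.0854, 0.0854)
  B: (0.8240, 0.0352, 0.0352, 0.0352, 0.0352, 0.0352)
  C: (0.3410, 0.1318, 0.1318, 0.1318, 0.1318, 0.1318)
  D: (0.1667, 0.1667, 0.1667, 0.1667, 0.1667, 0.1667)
D > C > A > B

Key insight: Entropy is maximized by uniform distributions and minimized by concentrated distributions.

Entropies:
  H(A) = 1.9760 bits
  H(B) = 1.0799 bits
  H(C) = 2.4559 bits
  H(D) = 2.5850 bits

Ranking: D > C > A > B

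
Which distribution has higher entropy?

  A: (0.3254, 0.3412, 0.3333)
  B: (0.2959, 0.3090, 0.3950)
A

Both distributions are close to uniform, making this a harder comparison.

H(A) = 1.5847 bits
H(B) = 1.5727 bits

The distribution closer to uniform has higher entropy.
Answer: A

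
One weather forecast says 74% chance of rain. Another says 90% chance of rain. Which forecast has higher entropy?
74% forecast

Treat each forecast as a Bernoulli distribution. Binary entropy is maximized at p=0.5 and falls off symmetrically toward 0 or 1. The 74% forecast is closer to 50%, so it is more uncertain. H(74%) ≈ 0.827 bits, H(90%) ≈ 0.469 bits.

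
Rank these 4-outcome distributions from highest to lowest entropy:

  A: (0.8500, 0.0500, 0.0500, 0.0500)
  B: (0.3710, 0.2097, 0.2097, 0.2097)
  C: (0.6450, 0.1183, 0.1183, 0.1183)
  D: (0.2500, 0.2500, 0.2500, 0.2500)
D > B > C > A

Key insight: Entropy is maximized by uniform distributions and minimized by concentrated distributions.

Entropies:
  H(A) = 0.8476 bits
  H(B) = 1.9484 bits
  H(C) = 1.5011 bits
  H(D) = 2.0000 bits

Ranking: D > B > C > A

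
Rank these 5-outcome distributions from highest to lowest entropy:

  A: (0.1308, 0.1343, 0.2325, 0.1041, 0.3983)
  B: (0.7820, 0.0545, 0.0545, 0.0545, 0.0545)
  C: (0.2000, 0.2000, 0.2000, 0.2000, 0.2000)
C > A > B

Key insight: Entropy is maximized by uniform distributions and minimized by concentrated distributions.

- Uniform distributions have maximum entropy log₂(5) = 2.3219 bits
- The more "peaked" or concentrated a distribution, the lower its entropy

Entropies:
  H(A) = 2.1309 bits
  H(B) = 1.1925 bits
  H(C) = 2.3219 bits

Ranking: C > A > B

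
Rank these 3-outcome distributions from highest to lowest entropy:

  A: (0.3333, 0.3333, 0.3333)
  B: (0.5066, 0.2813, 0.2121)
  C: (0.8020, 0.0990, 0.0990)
A > B > C

Key insight: Entropy is maximized by uniform distributions and minimized by concentrated distributions.

- Uniform distributions have maximum entropy log₂(3) = 1.5850 bits
- The more "peaked" or concentrated a distribution, the lower its entropy

Entropies:
  H(A) = 1.5850 bits
  H(B) = 1.4863 bits
  H(C) = 0.9159 bits

Ranking: A > B > C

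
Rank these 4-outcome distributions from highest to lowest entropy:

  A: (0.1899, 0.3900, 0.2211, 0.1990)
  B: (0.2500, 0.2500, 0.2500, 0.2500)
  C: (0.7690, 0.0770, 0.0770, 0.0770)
B > A > C

Key insight: Entropy is maximized by uniform distributions and minimized by concentrated distributions.

- Uniform distributions have maximum entropy log₂(4) = 2.0000 bits
- The more "peaked" or concentrated a distribution, the lower its entropy

Entropies:
  H(A) = 1.9298 bits
  H(B) = 2.0000 bits
  H(C) = 1.1459 bits

Ranking: B > A > C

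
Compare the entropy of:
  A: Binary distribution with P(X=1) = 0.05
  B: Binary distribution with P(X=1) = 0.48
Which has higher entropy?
B

For binary distributions, entropy is maximized at p=0.5 and decreases as p moves toward 0 or 1.

H(A) = H(0.05) = 0.2864 bits
H(B) = H(0.48) = 0.9988 bits

Distribution B (p=0.48) is closer to uniform (p=0.5), so it has higher entropy.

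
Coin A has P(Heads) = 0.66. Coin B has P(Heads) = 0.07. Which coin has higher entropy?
A

For binary distributions, entropy is maximized at p=0.5 and decreases as p moves toward 0 or 1.

H(A) = H(0.66) = 0.9248 bits
H(B) = H(0.07) = 0.3659 bits

Distribution A (p=0.66) is closer to uniform (p=0.5), so it has higher entropy.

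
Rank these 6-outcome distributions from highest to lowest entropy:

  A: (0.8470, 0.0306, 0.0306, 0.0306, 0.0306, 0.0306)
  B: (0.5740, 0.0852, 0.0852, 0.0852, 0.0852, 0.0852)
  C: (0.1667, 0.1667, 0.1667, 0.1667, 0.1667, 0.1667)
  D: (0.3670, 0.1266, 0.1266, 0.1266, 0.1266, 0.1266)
C > D > B > A

Key insight: Entropy is maximized by uniform distributions and minimized by concentrated distributions.

Entropies:
  H(A) = 0.9726 bits
  H(B) = 1.9733 bits
  H(C) = 2.5850 bits
  H(D) = 2.4181 bits

Ranking: C > D > B > A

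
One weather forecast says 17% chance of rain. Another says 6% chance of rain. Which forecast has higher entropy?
17% forecast

Treat each forecast as a Bernoulli distribution. Binary entropy is maximized at p=0.5 and falls off symmetrically toward 0 or 1. The 17% forecast is closer to 50%, so it is more uncertain. H(17%) ≈ 0.658 bits, H(6%) ≈ 0.327 bits.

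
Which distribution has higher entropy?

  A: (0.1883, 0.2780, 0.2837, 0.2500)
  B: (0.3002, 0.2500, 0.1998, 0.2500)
B

Both distributions are close to uniform, making this a harder comparison.

H(A) = 1.9827 bits
H(B) = 1.9853 bits

The distribution closer to uniform has higher entropy.
Answer: B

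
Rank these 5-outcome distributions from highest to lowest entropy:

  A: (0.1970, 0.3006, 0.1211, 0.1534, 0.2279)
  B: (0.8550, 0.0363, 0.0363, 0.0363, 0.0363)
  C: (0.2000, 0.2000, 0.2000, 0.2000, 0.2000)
C > A > B

Key insight: Entropy is maximized by uniform distributions and minimized by concentrated distributions.

- Uniform distributions have maximum entropy log₂(5) = 2.3219 bits
- The more "peaked" or concentrated a distribution, the lower its entropy

Entropies:
  H(A) = 2.2529 bits
  H(B) = 0.8872 bits
  H(C) = 2.3219 bits

Ranking: C > A > B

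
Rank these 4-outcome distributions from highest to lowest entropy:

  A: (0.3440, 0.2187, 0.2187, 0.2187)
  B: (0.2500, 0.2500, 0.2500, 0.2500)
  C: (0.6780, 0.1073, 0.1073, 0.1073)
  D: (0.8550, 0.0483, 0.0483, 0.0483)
B > A > C > D

Key insight: Entropy is maximized by uniform distributions and minimized by concentrated distributions.

Entropies:
  H(A) = 1.9683 bits
  H(B) = 2.0000 bits
  H(C) = 1.4169 bits
  H(D) = 0.8270 bits

Ranking: B > A > C > D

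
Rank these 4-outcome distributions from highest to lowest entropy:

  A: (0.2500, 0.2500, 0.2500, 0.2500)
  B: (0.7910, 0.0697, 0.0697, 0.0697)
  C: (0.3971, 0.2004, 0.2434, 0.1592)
A > C > B

Key insight: Entropy is maximized by uniform distributions and minimized by concentrated distributions.

- Uniform distributions have maximum entropy log₂(4) = 2.0000 bits
- The more "peaked" or concentrated a distribution, the lower its entropy

Entropies:
  H(A) = 2.0000 bits
  H(B) = 1.0708 bits
  H(C) = 1.9120 bits

Ranking: A > C > B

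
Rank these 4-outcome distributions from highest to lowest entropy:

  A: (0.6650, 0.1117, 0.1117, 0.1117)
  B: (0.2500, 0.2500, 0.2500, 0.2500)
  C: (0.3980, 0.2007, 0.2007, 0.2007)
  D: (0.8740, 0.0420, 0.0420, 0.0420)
B > C > A > D

Key insight: Entropy is maximized by uniform distributions and minimized by concentrated distributions.

Entropies:
  H(A) = 1.4509 bits
  H(B) = 2.0000 bits
  H(C) = 1.9239 bits
  H(D) = 0.7461 bits

Ranking: B > C > A > D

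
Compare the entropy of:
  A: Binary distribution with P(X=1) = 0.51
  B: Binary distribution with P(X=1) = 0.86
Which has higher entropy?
A

For binary distributions, entropy is maximized at p=0.5 and decreases as p moves toward 0 or 1.

H(A) = H(0.51) = 0.9997 bits
H(B) = H(0.86) = 0.5842 bits

Distribution A (p=0.51) is closer to uniform (p=0.5), so it has higher entropy.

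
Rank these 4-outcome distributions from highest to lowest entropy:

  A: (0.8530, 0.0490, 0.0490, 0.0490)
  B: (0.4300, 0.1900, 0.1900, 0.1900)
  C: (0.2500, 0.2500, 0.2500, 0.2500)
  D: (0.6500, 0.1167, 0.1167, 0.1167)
C > B > D > A

Key insight: Entropy is maximized by uniform distributions and minimized by concentrated distributions.

Entropies:
  H(A) = 0.8353 bits
  H(B) = 1.8892 bits
  H(C) = 2.0000 bits
  H(D) = 1.4888 bits

Ranking: C > B > D > A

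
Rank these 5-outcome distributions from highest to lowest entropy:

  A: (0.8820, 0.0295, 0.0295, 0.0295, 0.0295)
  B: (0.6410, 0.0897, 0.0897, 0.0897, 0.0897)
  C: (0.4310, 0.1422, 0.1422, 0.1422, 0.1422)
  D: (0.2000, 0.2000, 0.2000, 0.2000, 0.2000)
D > C > B > A

Key insight: Entropy is maximized by uniform distributions and minimized by concentrated distributions.

Entropies:
  H(A) = 0.7596 bits
  H(B) = 1.6598 bits
  H(C) = 2.1242 bits
  H(D) = 2.3219 bits

Ranking: D > C > B > A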